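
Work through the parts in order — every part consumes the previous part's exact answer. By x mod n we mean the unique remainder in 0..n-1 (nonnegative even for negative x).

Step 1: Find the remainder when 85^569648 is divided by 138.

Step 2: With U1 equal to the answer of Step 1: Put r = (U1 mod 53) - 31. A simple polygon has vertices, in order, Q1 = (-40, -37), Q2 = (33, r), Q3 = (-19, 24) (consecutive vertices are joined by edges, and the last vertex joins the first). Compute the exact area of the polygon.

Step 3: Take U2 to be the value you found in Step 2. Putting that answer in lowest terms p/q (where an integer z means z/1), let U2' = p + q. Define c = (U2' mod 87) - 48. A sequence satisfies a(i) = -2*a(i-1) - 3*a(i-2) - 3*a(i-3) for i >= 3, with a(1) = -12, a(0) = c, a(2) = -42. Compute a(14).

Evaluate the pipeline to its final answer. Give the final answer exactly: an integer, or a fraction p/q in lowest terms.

Step 1: squarings mod 138: 85^1=85, 85^2=49, 85^4=55, 85^8=127, 85^16=121, 85^32=13, 85^64=31, 85^128=133, 85^256=25, 85^512=73, 85^1024=85, 85^2048=49, 85^4096=55, 85^8192=127, 85^16384=121, 85^32768=13, 85^65536=31, 85^131072=133, 85^262144=25, 85^524288=73; 85^569648 = 85^16 * 85^32 * 85^256 * 85^4096 * 85^8192 * 85^32768 * 85^524288 = 49 (mod 138); answer 49
Step 2: U1 = 49; r = 18; cross terms: (-40*18 - 33*-37)=501, (33*24 - -19*18)=1134, (-19*-37 - -40*24)=1663; twice the area = |3298| = 3298; area = 1649; answer 1649
Step 3: U2 = 1649; threaded value p + q = 1650; c = 36; a(3) = -2*(-42) - 3*(-12) - 3*(36) = 12; iterating: a(3)=12, a(4)=138, a(5)=-186, a(6)=-78, a(7)=300, a(8)=192, a(9)=-1050, a(10)=624, a(11)=1326, a(12)=-1374, a(13)=-3102, a(14)=6348; answer 6348

6348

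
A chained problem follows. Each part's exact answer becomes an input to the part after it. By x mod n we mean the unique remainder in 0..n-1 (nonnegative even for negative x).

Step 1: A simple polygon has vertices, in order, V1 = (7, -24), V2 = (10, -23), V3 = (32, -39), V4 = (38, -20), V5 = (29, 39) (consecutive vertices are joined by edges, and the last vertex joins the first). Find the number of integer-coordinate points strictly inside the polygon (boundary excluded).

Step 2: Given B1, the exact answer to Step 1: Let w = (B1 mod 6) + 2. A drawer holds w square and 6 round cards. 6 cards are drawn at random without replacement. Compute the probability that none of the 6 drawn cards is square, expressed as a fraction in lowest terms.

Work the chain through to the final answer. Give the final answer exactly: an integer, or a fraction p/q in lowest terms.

1/210

Step 1: cross terms: (7*-23 - 10*-24)=79, (10*-39 - 32*-23)=346, (32*-20 - 38*-39)=842, (38*39 - 29*-20)=2062, (29*-24 - 7*39)=-969; twice the area = |2360| = 2360; area = 1180; boundary points = 1 + 2 + 1 + 1 + 1 = 6; strictly interior points = area - boundary/2 + 1 = 1178; answer 1178
Step 2: B1 = 1178; w = 4; total draws C(10,6) = 210; favorable C(6,6) = 1; P = 1/210; answer 1/210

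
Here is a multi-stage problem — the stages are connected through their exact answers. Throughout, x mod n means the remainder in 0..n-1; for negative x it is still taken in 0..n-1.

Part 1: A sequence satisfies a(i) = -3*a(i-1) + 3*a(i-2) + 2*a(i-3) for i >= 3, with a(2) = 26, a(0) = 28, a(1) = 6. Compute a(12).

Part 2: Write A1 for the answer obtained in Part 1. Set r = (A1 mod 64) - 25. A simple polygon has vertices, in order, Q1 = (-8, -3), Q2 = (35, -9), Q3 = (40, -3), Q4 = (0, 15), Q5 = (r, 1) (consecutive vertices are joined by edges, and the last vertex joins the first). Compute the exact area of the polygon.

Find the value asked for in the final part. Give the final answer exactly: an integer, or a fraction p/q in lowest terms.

Part 1: a(3) = -3*(26) + 3*(6) + 2*(28) = -4; iterating: a(3)=-4, a(4)=102, a(5)=-266, a(6)=1096, a(7)=-3882, a(8)=14402, a(9)=-52660, a(10)=193422, a(11)=-709442, a(12)=2603272; answer 2603272
Part 2: A1 = 2603272; r = -17; cross terms: (-8*-9 - 35*-3)=177, (35*-3 - 40*-9)=255, (40*15 - 0*-3)=600, (0*1 - -17*15)=255, (-17*-3 - -8*1)=59; twice the area = |1346| = 1346; area = 673; answer 673

673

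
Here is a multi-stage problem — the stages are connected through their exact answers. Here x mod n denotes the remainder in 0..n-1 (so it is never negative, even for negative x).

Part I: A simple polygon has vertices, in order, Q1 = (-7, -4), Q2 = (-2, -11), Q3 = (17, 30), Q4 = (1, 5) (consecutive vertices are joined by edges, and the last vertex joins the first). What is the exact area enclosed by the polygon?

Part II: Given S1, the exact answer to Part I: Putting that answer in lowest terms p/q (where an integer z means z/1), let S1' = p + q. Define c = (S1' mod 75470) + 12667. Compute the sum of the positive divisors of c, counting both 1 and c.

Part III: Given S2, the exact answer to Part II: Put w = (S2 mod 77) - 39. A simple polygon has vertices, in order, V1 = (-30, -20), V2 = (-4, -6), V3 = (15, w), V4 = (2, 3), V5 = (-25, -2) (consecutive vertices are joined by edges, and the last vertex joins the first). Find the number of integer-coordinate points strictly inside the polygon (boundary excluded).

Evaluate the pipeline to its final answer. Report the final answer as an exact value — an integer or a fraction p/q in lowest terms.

404

Part I: cross terms: (-7*-11 - -2*-4)=69, (-2*30 - 17*-11)=127, (17*5 - 1*30)=55, (1*-4 - -7*5)=31; twice the area = |282| = 282; area = 141; answer 141
Part II: S1 = 141; threaded value p + q = 142; c = 12809; 12809 is prime, so its only divisors are 1 and 12809; sigma = 1 + 12809 = 12810; answer 12810
Part III: S2 = 12810; w = -11; cross terms: (-30*-6 - -4*-20)=100, (-4*-11 - 15*-6)=134, (15*3 - 2*-11)=67, (2*-2 - -25*3)=71, (-25*-20 - -30*-2)=440; twice the area = |812| = 812; area = 406; boundary points = 2 + 1 + 1 + 1 + 1 = 6; strictly interior points = area - boundary/2 + 1 = 404; answer 404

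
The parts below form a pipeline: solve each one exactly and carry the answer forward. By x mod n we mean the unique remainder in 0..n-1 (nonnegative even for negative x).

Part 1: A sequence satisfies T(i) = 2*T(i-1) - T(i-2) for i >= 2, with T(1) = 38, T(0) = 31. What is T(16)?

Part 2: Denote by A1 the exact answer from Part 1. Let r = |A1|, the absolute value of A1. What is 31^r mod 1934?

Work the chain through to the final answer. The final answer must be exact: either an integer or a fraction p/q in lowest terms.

Part 1: T(2) = 2*(38) - 1*(31) = 45; iterating: T(2)=45, T(3)=52, T(4)=59, T(5)=66, T(6)=73, T(7)=80, T(8)=87, T(9)=94, T(10)=101, T(11)=108, T(12)=115, T(13)=122, T(14)=129, T(15)=136, T(16)=143; answer 143
Part 2: A1 = 143; r = 143; squarings mod 1934: 31^1=31, 31^2=961, 31^4=1003, 31^8=329, 31^16=1871, 31^32=101, 31^64=531, 31^128=1531; 31^143 = 31^1 * 31^2 * 31^4 * 31^8 * 31^128 = 819 (mod 1934); answer 819

819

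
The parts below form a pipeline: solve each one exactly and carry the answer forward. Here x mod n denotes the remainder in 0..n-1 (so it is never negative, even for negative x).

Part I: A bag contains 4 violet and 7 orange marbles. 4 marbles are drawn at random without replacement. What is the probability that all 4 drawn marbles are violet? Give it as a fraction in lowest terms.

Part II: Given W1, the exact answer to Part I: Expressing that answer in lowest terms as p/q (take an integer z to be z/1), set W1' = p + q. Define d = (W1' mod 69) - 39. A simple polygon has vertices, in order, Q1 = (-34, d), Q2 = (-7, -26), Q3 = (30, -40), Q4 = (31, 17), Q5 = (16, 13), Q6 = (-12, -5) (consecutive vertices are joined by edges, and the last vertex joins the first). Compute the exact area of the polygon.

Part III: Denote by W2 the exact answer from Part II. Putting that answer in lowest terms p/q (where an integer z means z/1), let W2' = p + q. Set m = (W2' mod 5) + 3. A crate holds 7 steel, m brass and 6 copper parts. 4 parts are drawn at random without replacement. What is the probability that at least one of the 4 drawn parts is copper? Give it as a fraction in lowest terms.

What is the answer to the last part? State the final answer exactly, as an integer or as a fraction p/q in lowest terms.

3161/3876

Part I: total draws C(11,4) = 330; favorable C(4,4) = 1; P = 1/330; answer 1/330
Part II: W1 = 1/330; threaded value p + q = 331; d = 16; cross terms: (-34*-26 - -7*16)=996, (-7*-40 - 30*-26)=1060, (30*17 - 31*-40)=1750, (31*13 - 16*17)=131, (16*-5 - -12*13)=76, (-12*16 - -34*-5)=-362; twice the area = |3651| = 3651; area = 3651/2; answer 3651/2
Part III: W2 = 3651/2; threaded value p + q = 3653; m = 6; total draws C(19,4) = 3876; complement C(13,4) = 715; favorable 3876 - 715 = 3161; P = 3161/3876; answer 3161/3876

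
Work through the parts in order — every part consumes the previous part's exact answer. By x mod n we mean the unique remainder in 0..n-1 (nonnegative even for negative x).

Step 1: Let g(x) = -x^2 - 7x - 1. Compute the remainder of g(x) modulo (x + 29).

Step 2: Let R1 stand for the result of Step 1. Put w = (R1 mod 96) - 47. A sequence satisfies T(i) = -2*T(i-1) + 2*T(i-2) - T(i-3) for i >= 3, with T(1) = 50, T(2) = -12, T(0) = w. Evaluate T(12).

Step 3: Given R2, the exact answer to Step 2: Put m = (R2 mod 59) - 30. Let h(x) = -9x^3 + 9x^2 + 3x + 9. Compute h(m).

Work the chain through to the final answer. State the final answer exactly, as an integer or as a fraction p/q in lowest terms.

204549

Step 1: remainder = value at the root: -1*(-29)^2 - 7*(-29)^1 - 1 = (-841) + (203) + (-1) = -639; answer -639
Step 2: R1 = -639; w = -14; T(3) = -2*(-12) + 2*(50) - 1*(-14) = 138; iterating: T(3)=138, T(4)=-350, T(5)=988, T(6)=-2814, T(7)=7954, T(8)=-22524, T(9)=63770, T(10)=-180542, T(11)=511148, T(12)=-1447150; answer -1447150
Step 3: R2 = -1447150; m = -28; -9*(-28)^3 + 9*(-28)^2 + 3*(-28)^1 + 9 = (197568) + (7056) + (-84) + (9) = 204549; answer 204549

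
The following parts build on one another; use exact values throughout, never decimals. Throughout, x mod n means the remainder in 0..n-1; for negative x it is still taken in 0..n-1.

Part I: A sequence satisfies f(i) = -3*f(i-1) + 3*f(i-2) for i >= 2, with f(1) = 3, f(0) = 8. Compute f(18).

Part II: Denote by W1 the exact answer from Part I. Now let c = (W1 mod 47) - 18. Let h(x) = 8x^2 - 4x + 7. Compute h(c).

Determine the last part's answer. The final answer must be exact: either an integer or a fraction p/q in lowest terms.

3127

Part I: f(2) = -3*(3) + 3*(8) = 15; iterating: f(2)=15, f(3)=-36, f(4)=153, f(5)=-567, f(6)=2160, f(7)=-8181, f(8)=31023, f(9)=-117612, f(10)=445905, f(11)=-1690551, f(12)=6409368, f(13)=-24299757, f(14)=92127375, f(15)=-349281396, f(16)=1324226313, f(17)=-5020523127, f(18)=19034248320; answer 19034248320
Part II: W1 = 19034248320; c = 20; 8*(20)^2 - 4*(20)^1 + 7 = (3200) + (-80) + (7) = 3127; answer 3127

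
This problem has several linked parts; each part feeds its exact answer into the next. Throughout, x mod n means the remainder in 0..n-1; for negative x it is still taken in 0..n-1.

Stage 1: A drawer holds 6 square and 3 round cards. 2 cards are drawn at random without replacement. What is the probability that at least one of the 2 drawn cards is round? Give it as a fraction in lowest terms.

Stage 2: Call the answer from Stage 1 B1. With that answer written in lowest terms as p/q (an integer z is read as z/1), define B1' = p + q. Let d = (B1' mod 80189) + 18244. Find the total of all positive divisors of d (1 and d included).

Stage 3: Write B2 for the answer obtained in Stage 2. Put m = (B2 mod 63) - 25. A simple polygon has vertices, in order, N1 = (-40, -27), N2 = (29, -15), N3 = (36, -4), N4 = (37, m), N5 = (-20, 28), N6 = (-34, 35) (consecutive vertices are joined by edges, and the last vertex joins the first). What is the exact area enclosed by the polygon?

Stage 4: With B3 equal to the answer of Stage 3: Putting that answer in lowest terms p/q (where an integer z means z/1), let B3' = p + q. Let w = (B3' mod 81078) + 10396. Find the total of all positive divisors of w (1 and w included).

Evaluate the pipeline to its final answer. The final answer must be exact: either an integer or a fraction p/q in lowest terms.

Stage 1: total draws C(9,2) = 36; complement C(6,2) = 15; favorable 36 - 15 = 21; P = 7/12; answer 7/12
Stage 2: B1 = 7/12; threaded value p + q = 19; d = 18263; 18263 = 7 * 2609; sigma = (1 + 7) * (1 + 2609) = 8 * 2610 = 20880; answer 20880
Stage 3: B2 = 20880; m = 2; cross terms: (-40*-15 - 29*-27)=1383, (29*-4 - 36*-15)=424, (36*2 - 37*-4)=220, (37*28 - -20*2)=1076, (-20*35 - -34*28)=252, (-34*-27 - -40*35)=2318; twice the area = |5673| = 5673; area = 5673/2; answer 5673/2
Stage 4: B3 = 5673/2; threaded value p + q = 5675; w = 16071; 16071 = 3 * 11 * 487; sigma = (1 + 3) * (1 + 11) * (1 + 487) = 4 * 12 * 488 = 23424; answer 23424

23424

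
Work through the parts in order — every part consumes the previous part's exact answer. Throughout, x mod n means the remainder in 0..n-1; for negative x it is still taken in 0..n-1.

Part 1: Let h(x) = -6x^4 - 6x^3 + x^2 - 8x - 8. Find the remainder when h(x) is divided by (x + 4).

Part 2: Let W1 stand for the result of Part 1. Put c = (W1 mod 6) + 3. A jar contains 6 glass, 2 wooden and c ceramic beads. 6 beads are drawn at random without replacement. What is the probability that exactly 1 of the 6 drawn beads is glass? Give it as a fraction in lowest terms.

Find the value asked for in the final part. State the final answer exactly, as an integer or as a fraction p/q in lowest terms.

108/715

Part 1: remainder = value at the root: -6*(-4)^4 - 6*(-4)^3 + 1*(-4)^2 - 8*(-4)^1 - 8 = (-1536) + (384) + (16) + (32) + (-8) = -1112; answer -1112
Part 2: W1 = -1112; c = 7; total draws C(15,6) = 5005; favorable C(6,1)*C(9,5) = 756; P = 108/715; answer 108/715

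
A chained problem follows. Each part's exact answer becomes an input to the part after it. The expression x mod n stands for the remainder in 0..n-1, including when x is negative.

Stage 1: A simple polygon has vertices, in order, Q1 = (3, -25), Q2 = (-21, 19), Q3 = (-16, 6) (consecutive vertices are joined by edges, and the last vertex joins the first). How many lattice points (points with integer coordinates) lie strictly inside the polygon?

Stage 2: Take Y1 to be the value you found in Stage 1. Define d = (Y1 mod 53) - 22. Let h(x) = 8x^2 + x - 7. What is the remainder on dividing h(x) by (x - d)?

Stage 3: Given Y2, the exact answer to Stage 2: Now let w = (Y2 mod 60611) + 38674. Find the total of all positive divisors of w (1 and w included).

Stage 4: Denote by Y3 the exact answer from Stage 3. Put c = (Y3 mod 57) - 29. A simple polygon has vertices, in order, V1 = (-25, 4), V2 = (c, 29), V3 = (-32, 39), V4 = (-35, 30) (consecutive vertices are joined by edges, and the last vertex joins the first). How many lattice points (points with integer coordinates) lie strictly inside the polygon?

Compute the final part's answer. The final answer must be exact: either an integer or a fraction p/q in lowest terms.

867

Stage 1: cross terms: (3*19 - -21*-25)=-468, (-21*6 - -16*19)=178, (-16*-25 - 3*6)=382; twice the area = |92| = 92; area = 46; boundary points = 4 + 1 + 1 = 6; strictly interior points = area - boundary/2 + 1 = 44; answer 44
Stage 2: Y1 = 44; d = 22; remainder = value at the root: 8*(22)^2 + 1*(22)^1 - 7 = (3872) + (22) + (-7) = 3887; answer 3887
Stage 3: Y2 = 3887; w = 42561; 42561 = 3^2 * 4729; sigma = (1 + 3 + 9) * (1 + 4729) = 13 * 4730 = 61490; answer 61490
Stage 4: Y3 = 61490; c = 15; cross terms: (-25*29 - 15*4)=-785, (15*39 - -32*29)=1513, (-32*30 - -35*39)=405, (-35*4 - -25*30)=610; twice the area = |1743| = 1743; area = 1743/2; boundary points = 5 + 1 + 3 + 2 = 11; strictly interior points = area - boundary/2 + 1 = 867; answer 867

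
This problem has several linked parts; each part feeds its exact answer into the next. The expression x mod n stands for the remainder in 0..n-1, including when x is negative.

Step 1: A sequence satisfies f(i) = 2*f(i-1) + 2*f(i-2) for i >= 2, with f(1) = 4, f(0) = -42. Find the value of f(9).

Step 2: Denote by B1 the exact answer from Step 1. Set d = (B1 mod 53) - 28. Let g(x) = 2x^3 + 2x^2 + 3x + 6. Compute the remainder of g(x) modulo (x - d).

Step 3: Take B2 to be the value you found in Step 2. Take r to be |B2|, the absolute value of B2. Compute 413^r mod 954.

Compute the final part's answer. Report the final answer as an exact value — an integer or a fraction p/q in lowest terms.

289

Step 1: f(2) = 2*(4) + 2*(-42) = -76; iterating: f(2)=-76, f(3)=-144, f(4)=-440, f(5)=-1168, f(6)=-3216, f(7)=-8768, f(8)=-23968, f(9)=-65472; answer -65472
Step 2: B1 = -65472; d = 8; remainder = value at the root: 2*(8)^3 + 2*(8)^2 + 3*(8)^1 + 6 = (1024) + (128) + (24) + (6) = 1182; answer 1182
Step 3: B2 = 1182; r = 1182; squarings mod 954: 413^1=413, 413^2=757, 413^4=649, 413^8=487, 413^16=577, 413^32=937, 413^64=289, 413^128=523, 413^256=685, 413^512=811, 413^1024=415; 413^1182 = 413^2 * 413^4 * 413^8 * 413^16 * 413^128 * 413^1024 = 289 (mod 954); answer 289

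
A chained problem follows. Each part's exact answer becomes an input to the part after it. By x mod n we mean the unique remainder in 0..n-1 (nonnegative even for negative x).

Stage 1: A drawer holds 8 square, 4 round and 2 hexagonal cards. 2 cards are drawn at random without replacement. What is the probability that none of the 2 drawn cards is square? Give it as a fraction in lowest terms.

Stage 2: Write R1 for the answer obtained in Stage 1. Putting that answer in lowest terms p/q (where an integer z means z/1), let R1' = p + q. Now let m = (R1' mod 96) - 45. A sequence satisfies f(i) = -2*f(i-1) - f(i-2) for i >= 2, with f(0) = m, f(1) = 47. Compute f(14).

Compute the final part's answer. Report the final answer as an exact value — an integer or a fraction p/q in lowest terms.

-203

Stage 1: total draws C(14,2) = 91; favorable C(6,2) = 15; P = 15/91; answer 15/91
Stage 2: R1 = 15/91; threaded value p + q = 106; m = -35; f(2) = -2*(47) - 1*(-35) = -59; iterating: f(2)=-59, f(3)=71, f(4)=-83, f(5)=95, f(6)=-107, f(7)=119, f(8)=-131, f(9)=143, f(10)=-155, f(11)=167, f(12)=-179, f(13)=191, f(14)=-203; answer -203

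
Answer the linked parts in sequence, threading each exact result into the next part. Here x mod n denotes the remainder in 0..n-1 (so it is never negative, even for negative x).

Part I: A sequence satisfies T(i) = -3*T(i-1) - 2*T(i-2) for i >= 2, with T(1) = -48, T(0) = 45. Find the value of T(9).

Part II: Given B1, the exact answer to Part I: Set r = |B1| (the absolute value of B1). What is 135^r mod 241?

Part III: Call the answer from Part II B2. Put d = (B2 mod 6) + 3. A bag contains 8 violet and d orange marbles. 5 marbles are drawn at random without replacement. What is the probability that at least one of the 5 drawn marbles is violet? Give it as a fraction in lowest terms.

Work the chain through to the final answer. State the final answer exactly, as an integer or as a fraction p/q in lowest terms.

77/78

Part I: T(2) = -3*(-48) - 2*(45) = 54; iterating: T(2)=54, T(3)=-66, T(4)=90, T(5)=-138, T(6)=234, T(7)=-426, T(8)=810, T(9)=-1578; answer -1578
Part II: B1 = -1578; r = 1578; squarings mod 241: 135^1=135, 135^2=150, 135^4=87, 135^8=98, 135^16=205, 135^32=91, 135^64=87, 135^128=98, 135^256=205, 135^512=91, 135^1024=87; 135^1578 = 135^2 * 135^8 * 135^32 * 135^512 * 135^1024 = 143 (mod 241); answer 143
Part III: B2 = 143; d = 8; total draws C(16,5) = 4368; complement C(8,5) = 56; favorable 4368 - 56 = 4312; P = 77/78; answer 77/78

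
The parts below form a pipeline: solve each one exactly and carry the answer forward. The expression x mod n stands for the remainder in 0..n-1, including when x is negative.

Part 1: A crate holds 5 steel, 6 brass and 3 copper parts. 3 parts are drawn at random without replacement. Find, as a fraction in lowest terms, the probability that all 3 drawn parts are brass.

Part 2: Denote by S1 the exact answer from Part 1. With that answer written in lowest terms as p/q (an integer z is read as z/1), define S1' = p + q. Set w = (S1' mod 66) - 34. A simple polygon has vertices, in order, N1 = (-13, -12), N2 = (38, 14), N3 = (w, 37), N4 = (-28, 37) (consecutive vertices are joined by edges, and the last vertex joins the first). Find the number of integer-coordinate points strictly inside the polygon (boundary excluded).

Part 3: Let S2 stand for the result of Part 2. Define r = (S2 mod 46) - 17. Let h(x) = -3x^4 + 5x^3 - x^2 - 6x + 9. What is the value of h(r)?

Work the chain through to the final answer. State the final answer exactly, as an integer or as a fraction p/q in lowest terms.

Part 1: total draws C(14,3) = 364; favorable C(6,3) = 20; P = 5/91; answer 5/91
Part 2: S1 = 5/91; threaded value p + q = 96; w = -4; cross terms: (-13*14 - 38*-12)=274, (38*37 - -4*14)=1462, (-4*37 - -28*37)=888, (-28*-12 - -13*37)=817; twice the area = |3441| = 3441; area = 3441/2; boundary points = 1 + 1 + 24 + 1 = 27; strictly interior points = area - boundary/2 + 1 = 1708; answer 1708
Part 3: S2 = 1708; r = -11; -3*(-11)^4 + 5*(-11)^3 - 1*(-11)^2 - 6*(-11)^1 + 9 = (-43923) + (-6655) + (-121) + (66) + (9) = -50624; answer -50624

-50624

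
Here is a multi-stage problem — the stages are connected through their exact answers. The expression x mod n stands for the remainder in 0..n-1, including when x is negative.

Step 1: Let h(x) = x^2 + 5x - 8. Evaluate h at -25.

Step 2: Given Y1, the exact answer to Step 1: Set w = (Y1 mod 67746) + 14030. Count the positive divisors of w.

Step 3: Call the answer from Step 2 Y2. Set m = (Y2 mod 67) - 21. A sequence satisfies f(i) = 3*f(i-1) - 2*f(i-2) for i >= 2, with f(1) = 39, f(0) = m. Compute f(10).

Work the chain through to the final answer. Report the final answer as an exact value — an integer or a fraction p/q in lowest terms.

Step 1: 1*(-25)^2 + 5*(-25)^1 - 8 = (625) + (-125) + (-8) = 492; answer 492
Step 2: Y1 = 492; w = 14522; 14522 = 2 * 53 * 137; number of divisors = (1+1) * (1+1) * (1+1) = 8; answer 8
Step 3: Y2 = 8; m = -13; f(2) = 3*(39) - 2*(-13) = 143; iterating: f(2)=143, f(3)=351, f(4)=767, f(5)=1599, f(6)=3263, f(7)=6591, f(8)=13247, f(9)=26559, f(10)=53183; answer 53183

53183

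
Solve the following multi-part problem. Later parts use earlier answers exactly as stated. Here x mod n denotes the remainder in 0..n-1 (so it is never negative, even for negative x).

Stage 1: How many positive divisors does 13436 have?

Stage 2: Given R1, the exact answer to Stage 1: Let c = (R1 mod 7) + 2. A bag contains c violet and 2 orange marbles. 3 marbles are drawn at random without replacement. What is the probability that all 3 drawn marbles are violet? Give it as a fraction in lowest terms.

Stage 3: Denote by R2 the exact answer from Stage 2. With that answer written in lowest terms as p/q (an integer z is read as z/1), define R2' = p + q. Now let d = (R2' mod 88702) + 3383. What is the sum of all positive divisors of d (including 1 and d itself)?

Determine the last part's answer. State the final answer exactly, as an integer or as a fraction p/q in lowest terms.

5472

Stage 1: 13436 = 2^2 * 3359; number of divisors = (2+1) * (1+1) = 6; answer 6
Stage 2: R1 = 6; c = 8; total draws C(10,3) = 120; favorable C(8,3) = 56; P = 7/15; answer 7/15
Stage 3: R2 = 7/15; threaded value p + q = 22; d = 3405; 3405 = 3 * 5 * 227; sigma = (1 + 3) * (1 + 5) * (1 + 227) = 4 * 6 * 228 = 5472; answer 5472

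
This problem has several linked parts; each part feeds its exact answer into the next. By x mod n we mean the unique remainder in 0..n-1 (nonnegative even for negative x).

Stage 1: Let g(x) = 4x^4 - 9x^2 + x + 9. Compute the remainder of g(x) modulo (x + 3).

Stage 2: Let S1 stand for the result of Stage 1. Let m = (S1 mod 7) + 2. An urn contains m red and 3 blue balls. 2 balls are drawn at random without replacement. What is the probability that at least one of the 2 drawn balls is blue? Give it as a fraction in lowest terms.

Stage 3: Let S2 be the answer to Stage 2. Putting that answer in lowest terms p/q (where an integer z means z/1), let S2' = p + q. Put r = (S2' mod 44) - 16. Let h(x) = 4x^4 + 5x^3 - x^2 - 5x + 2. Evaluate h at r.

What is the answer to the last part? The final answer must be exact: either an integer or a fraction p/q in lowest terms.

Stage 1: remainder = value at the root: 4*(-3)^4 - 9*(-3)^2 + 1*(-3)^1 + 9 = (324) + (-81) + (-3) + (9) = 249; answer 249
Stage 2: S1 = 249; m = 6; total draws C(9,2) = 36; complement C(6,2) = 15; favorable 36 - 15 = 21; P = 7/12; answer 7/12
Stage 3: S2 = 7/12; threaded value p + q = 19; r = 3; 4*(3)^4 + 5*(3)^3 - 1*(3)^2 - 5*(3)^1 + 2 = (324) + (135) + (-9) + (-15) + (2) = 437; answer 437

437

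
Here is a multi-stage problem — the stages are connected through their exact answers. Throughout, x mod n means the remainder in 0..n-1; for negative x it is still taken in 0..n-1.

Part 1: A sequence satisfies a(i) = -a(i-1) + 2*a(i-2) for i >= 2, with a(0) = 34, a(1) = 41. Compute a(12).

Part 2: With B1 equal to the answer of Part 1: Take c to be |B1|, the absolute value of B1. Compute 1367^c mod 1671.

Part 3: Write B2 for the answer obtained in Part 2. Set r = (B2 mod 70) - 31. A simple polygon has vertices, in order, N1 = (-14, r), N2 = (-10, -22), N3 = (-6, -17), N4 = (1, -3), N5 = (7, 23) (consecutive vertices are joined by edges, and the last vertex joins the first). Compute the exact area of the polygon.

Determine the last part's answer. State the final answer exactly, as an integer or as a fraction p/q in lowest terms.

Part 1: a(2) = -1*(41) + 2*(34) = 27; iterating: a(2)=27, a(3)=55, a(4)=-1, a(5)=111, a(6)=-113, a(7)=335, a(8)=-561, a(9)=1231, a(10)=-2353, a(11)=4815, a(12)=-9521; answer -9521
Part 2: B1 = -9521; c = 9521; squarings mod 1671: 1367^1=1367, 1367^2=511, 1367^4=445, 1367^8=847, 1367^16=550, 1367^32=49, 1367^64=730, 1367^128=1522, 1367^256=478, 1367^512=1228, 1367^1024=742, 1367^2048=805, 1367^4096=1348, 1367^8192=727; 1367^9521 = 1367^1 * 1367^16 * 1367^32 * 1367^256 * 1367^1024 * 1367^8192 = 29 (mod 1671); answer 29
Part 3: B2 = 29; r = -2; cross terms: (-14*-22 - -10*-2)=288, (-10*-17 - -6*-22)=38, (-6*-3 - 1*-17)=35, (1*23 - 7*-3)=44, (7*-2 - -14*23)=308; twice the area = |713| = 713; area = 713/2; answer 713/2

713/2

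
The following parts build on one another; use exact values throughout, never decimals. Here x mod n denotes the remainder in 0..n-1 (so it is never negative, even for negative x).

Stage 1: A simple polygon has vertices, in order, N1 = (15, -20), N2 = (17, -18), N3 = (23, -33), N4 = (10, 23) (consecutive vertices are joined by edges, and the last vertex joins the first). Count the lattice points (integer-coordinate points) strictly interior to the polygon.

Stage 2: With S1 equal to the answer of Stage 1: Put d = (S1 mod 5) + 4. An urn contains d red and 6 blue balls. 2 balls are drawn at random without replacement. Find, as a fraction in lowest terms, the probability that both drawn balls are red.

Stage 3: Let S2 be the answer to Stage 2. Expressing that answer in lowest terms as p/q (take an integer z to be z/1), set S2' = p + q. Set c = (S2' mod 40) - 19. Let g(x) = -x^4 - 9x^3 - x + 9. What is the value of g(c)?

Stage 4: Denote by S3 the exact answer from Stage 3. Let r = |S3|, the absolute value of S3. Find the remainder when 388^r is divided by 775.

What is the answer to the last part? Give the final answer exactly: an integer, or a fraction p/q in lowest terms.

Stage 1: cross terms: (15*-18 - 17*-20)=70, (17*-33 - 23*-18)=-147, (23*23 - 10*-33)=859, (10*-20 - 15*23)=-545; twice the area = |237| = 237; area = 237/2; boundary points = 2 + 3 + 1 + 1 = 7; strictly interior points = area - boundary/2 + 1 = 116; answer 116
Stage 2: S1 = 116; d = 5; total draws C(11,2) = 55; favorable C(5,2) = 10; P = 2/11; answer 2/11
Stage 3: S2 = 2/11; threaded value p + q = 13; c = -6; -1*(-6)^4 - 9*(-6)^3 - 1*(-6)^1 + 9 = (-1296) + (1944) + (6) + (9) = 663; answer 663
Stage 4: S3 = 663; r = 663; squarings mod 775: 388^1=388, 388^2=194, 388^4=436, 388^8=221, 388^16=16, 388^32=256, 388^64=436, 388^128=221, 388^256=16, 388^512=256; 388^663 = 388^1 * 388^2 * 388^4 * 388^16 * 388^128 * 388^512 = 97 (mod 775); answer 97

97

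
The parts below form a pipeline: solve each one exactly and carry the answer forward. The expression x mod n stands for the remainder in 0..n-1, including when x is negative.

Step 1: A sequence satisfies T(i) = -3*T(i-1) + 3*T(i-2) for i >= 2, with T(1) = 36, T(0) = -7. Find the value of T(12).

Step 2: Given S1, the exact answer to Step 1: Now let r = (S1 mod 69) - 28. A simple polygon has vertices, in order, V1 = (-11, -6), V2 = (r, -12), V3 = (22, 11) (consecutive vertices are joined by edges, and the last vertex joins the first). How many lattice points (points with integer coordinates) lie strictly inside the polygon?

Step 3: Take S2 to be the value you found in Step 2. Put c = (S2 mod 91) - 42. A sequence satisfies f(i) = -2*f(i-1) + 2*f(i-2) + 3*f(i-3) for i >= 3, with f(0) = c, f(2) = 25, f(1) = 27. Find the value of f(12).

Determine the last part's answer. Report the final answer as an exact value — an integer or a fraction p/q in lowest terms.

Step 1: T(2) = -3*(36) + 3*(-7) = -129; iterating: T(2)=-129, T(3)=495, T(4)=-1872, T(5)=7101, T(6)=-26919, T(7)=102060, T(8)=-386937, T(9)=1466991, T(10)=-5561784, T(11)=21086325, T(12)=-79944327; answer -79944327
Step 2: S1 = -79944327; r = 11; cross terms: (-11*-12 - 11*-6)=198, (11*11 - 22*-12)=385, (22*-6 - -11*11)=-11; twice the area = |572| = 572; area = 286; boundary points = 2 + 1 + 1 = 4; strictly interior points = area - boundary/2 + 1 = 285; answer 285
Step 3: S2 = 285; c = -30; f(3) = -2*(25) + 2*(27) + 3*(-30) = -86; iterating: f(3)=-86, f(4)=303, f(5)=-703, f(6)=1754, f(7)=-4005, f(8)=9409, f(9)=-21566, f(10)=49935, f(11)=-114775, f(12)=264722; answer 264722

264722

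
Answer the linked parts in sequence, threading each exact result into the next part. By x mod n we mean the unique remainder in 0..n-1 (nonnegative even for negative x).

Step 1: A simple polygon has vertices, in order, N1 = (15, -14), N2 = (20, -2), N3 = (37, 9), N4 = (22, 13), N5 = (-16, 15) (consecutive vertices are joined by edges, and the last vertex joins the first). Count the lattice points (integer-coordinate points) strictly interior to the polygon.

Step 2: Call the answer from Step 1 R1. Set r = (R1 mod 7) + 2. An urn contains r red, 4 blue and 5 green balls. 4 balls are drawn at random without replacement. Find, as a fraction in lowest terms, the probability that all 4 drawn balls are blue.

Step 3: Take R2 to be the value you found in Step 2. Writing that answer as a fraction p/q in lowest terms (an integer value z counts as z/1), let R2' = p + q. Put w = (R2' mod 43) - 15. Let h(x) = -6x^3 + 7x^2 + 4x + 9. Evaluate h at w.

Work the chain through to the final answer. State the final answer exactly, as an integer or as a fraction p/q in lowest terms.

-11938

Step 1: cross terms: (15*-2 - 20*-14)=250, (20*9 - 37*-2)=254, (37*13 - 22*9)=283, (22*15 - -16*13)=538, (-16*-14 - 15*15)=-1; twice the area = |1324| = 1324; area = 662; boundary points = 1 + 1 + 1 + 2 + 1 = 6; strictly interior points = area - boundary/2 + 1 = 660; answer 660
Step 2: R1 = 660; r = 4; total draws C(13,4) = 715; favorable C(4,4) = 1; P = 1/715; answer 1/715
Step 3: R2 = 1/715; threaded value p + q = 716; w = 13; -6*(13)^3 + 7*(13)^2 + 4*(13)^1 + 9 = (-13182) + (1183) + (52) + (9) = -11938; answer -11938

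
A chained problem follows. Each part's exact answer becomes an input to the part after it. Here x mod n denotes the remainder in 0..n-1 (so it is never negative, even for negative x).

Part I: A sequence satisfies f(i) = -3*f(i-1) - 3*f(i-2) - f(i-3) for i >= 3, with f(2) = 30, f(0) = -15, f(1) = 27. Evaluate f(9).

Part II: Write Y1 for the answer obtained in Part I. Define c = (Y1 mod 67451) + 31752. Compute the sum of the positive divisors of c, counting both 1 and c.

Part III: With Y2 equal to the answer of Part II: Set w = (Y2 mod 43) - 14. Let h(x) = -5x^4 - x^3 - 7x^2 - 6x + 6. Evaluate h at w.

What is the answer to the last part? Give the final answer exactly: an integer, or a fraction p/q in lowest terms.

Part I: f(3) = -3*(30) - 3*(27) - 1*(-15) = -156; iterating: f(3)=-156, f(4)=351, f(5)=-615, f(6)=948, f(7)=-1350, f(8)=1821, f(9)=-2361; answer -2361
Part II: Y1 = -2361; c = 96842; 96842 = 2 * 41 * 1181; sigma = (1 + 2) * (1 + 41) * (1 + 1181) = 3 * 42 * 1182 = 148932; answer 148932
Part III: Y2 = 148932; w = 9; -5*(9)^4 - 1*(9)^3 - 7*(9)^2 - 6*(9)^1 + 6 = (-32805) + (-729) + (-567) + (-54) + (6) = -34149; answer -34149

-34149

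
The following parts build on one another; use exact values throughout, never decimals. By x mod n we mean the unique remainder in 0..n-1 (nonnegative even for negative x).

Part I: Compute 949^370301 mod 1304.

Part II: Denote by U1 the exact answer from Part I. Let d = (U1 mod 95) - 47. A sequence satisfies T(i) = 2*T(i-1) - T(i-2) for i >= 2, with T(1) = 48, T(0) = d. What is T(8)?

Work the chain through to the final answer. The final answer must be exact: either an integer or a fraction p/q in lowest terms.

594

Part I: squarings mod 1304: 949^1=949, 949^2=841, 949^4=513, 949^8=1065, 949^16=1049, 949^32=1129, 949^64=633, 949^128=361, 949^256=1225, 949^512=1025, 949^1024=905, 949^2048=113, 949^4096=1033, 949^8192=417, 949^16384=457, 949^32768=209, 949^65536=649, 949^131072=9, 949^262144=81; 949^370301 = 949^1 * 949^4 * 949^8 * 949^16 * 949^32 * 949^64 * 949^512 * 949^1024 * 949^8192 * 949^32768 * 949^65536 * 949^262144 = 1157 (mod 1304); answer 1157
Part II: U1 = 1157; d = -30; T(2) = 2*(48) - 1*(-30) = 126; iterating: T(2)=126, T(3)=204, T(4)=282, T(5)=360, T(6)=438, T(7)=516, T(8)=594; answer 594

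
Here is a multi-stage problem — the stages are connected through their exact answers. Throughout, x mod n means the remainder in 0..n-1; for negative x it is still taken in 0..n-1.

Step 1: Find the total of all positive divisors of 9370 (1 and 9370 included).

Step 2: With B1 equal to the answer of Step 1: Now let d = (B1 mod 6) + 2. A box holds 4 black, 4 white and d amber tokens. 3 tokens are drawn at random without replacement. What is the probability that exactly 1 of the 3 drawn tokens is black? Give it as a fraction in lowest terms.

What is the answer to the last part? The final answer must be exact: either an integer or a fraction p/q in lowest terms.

Step 1: 9370 = 2 * 5 * 937; sigma = (1 + 2) * (1 + 5) * (1 + 937) = 3 * 6 * 938 = 16884; answer 16884
Step 2: B1 = 16884; d = 2; total draws C(10,3) = 120; favorable C(4,1)*C(6,2) = 60; P = 1/2; answer 1/2

1/2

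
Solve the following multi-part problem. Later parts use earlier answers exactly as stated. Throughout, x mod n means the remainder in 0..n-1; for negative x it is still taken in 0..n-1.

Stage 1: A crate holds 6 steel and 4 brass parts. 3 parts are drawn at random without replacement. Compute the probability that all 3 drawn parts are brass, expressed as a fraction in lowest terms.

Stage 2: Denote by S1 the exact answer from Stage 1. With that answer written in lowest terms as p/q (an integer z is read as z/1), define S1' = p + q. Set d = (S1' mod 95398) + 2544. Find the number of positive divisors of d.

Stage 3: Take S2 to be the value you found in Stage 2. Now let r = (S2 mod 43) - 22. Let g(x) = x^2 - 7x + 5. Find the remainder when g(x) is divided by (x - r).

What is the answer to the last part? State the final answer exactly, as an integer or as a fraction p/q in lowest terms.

Stage 1: total draws C(10,3) = 120; favorable C(4,3) = 4; P = 1/30; answer 1/30
Stage 2: S1 = 1/30; threaded value p + q = 31; d = 2575; 2575 = 5^2 * 103; number of divisors = (2+1) * (1+1) = 6; answer 6
Stage 3: S2 = 6; r = -16; remainder = value at the root: 1*(-16)^2 - 7*(-16)^1 + 5 = (256) + (112) + (5) = 373; answer 373

373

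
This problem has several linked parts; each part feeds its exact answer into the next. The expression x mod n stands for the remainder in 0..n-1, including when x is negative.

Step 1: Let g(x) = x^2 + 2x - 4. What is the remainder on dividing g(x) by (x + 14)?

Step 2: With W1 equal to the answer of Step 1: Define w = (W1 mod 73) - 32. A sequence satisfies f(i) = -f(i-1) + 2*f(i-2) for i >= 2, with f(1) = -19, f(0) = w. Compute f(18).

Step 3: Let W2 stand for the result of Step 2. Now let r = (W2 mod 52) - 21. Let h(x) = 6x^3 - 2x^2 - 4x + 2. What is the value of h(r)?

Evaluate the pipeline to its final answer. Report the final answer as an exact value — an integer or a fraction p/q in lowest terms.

34274

Step 1: remainder = value at the root: 1*(-14)^2 + 2*(-14)^1 - 4 = (196) + (-28) + (-4) = 164; answer 164
Step 2: W1 = 164; w = -14; f(2) = -1*(-19) + 2*(-14) = -9; iterating: f(2)=-9, f(3)=-29, f(4)=11, f(5)=-69, f(6)=91, f(7)=-229, f(8)=411, f(9)=-869, f(10)=1691, f(11)=-3429, f(12)=6811, f(13)=-13669, f(14)=27291, f(15)=-54629, f(16)=109211, f(17)=-218469, f(18)=436891; answer 436891
Step 3: W2 = 436891; r = 18; 6*(18)^3 - 2*(18)^2 - 4*(18)^1 + 2 = (34992) + (-648) + (-72) + (2) = 34274; answer 34274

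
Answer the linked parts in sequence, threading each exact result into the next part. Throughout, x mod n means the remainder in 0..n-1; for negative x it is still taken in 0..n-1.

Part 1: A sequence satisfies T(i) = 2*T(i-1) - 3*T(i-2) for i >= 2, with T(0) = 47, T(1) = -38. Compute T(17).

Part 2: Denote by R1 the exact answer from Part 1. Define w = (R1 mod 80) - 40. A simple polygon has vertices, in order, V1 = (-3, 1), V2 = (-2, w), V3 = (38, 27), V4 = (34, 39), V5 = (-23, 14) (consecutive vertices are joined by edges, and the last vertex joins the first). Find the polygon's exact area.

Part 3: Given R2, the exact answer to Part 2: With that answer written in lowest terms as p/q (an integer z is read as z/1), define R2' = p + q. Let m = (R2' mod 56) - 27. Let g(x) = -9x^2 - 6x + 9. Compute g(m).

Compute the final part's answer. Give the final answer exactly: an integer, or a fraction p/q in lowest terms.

-54

Part 1: T(2) = 2*(-38) - 3*(47) = -217; iterating: T(2)=-217, T(3)=-320, T(4)=11, T(5)=982, T(6)=1931, T(7)=916, T(8)=-3961, T(9)=-10670, T(10)=-9457, T(11)=13096, T(12)=54563, T(13)=69838, T(14)=-24013, T(15)=-257540, T(16)=-443041, T(17)=-113462; answer -113462
Part 2: R1 = -113462; w = 18; cross terms: (-3*18 - -2*1)=-52, (-2*27 - 38*18)=-738, (38*39 - 34*27)=564, (34*14 - -23*39)=1373, (-23*1 - -3*14)=19; twice the area = |1166| = 1166; area = 583; answer 583
Part 3: R2 = 583; threaded value p + q = 584; m = -3; -9*(-3)^2 - 6*(-3)^1 + 9 = (-81) + (18) + (9) = -54; answer -54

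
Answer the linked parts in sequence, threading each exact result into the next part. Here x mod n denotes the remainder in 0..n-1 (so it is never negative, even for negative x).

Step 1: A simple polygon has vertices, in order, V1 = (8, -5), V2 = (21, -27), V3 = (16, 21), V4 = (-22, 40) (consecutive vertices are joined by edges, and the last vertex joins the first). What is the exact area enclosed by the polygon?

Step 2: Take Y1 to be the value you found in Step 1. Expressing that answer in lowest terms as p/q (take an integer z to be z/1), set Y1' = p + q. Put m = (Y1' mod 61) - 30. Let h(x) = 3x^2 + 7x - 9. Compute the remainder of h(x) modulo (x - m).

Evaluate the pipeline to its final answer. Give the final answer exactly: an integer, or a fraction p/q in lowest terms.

Step 1: cross terms: (8*-27 - 21*-5)=-111, (21*21 - 16*-27)=873, (16*40 - -22*21)=1102, (-22*-5 - 8*40)=-210; twice the area = |1654| = 1654; area = 827; answer 827
Step 2: Y1 = 827; threaded value p + q = 828; m = 5; remainder = value at the root: 3*(5)^2 + 7*(5)^1 - 9 = (75) + (35) + (-9) = 101; answer 101

101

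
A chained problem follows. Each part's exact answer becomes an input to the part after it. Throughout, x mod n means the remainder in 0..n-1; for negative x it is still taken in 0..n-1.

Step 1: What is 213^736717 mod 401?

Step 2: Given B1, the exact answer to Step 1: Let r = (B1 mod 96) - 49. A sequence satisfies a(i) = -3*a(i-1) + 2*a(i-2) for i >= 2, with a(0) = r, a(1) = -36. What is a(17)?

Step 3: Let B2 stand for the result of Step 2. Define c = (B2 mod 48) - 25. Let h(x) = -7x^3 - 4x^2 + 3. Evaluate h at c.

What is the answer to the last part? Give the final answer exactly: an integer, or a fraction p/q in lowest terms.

46572

Step 1: squarings mod 401: 213^1=213, 213^2=56, 213^4=329, 213^8=372, 213^16=39, 213^32=318, 213^64=72, 213^128=372, 213^256=39, 213^512=318, 213^1024=72, 213^2048=372, 213^4096=39, 213^8192=318, 213^16384=72, 213^32768=372, 213^65536=39, 213^131072=318, 213^262144=72, 213^524288=372; 213^736717 = 213^1 * 213^4 * 213^8 * 213^64 * 213^128 * 213^256 * 213^1024 * 213^2048 * 213^4096 * 213^8192 * 213^65536 * 213^131072 * 213^524288 = 114 (mod 401); answer 114
Step 2: B1 = 114; r = -31; a(2) = -3*(-36) + 2*(-31) = 46; iterating: a(2)=46, a(3)=-210, a(4)=722, a(5)=-2586, a(6)=9202, a(7)=-32778, a(8)=116738, a(9)=-415770, a(10)=1480786, a(11)=-5273898, a(12)=18783266, a(13)=-66897594, a(14)=238259314, a(15)=-848573130, a(16)=3022238018, a(17)=-10763860314; answer -10763860314
Step 3: B2 = -10763860314; c = -19; -7*(-19)^3 - 4*(-19)^2 + 3 = (48013) + (-1444) + (3) = 46572; answer 46572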